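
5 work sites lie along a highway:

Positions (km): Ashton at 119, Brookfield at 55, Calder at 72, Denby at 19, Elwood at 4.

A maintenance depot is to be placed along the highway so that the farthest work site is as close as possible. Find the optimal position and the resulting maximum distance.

The 1-center on a line is the midpoint of the two extreme points: leftmost at 4, rightmost at 119.
Optimal location = (4 + 119)/2 = 61.5; maximum distance = (119 − 4)/2 = 57.5.

location 61.5, max distance 57.5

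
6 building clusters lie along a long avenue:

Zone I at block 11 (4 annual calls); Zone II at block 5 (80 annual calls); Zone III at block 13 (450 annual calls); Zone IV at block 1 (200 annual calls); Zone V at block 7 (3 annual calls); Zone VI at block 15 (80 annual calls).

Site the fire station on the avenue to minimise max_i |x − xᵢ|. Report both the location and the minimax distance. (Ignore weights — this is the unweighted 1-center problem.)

The 1-center on a line is the midpoint of the two extreme points: leftmost at 1, rightmost at 15.
Optimal location = (1 + 15)/2 = 8; maximum distance = (15 − 1)/2 = 7.

location 8, max distance 7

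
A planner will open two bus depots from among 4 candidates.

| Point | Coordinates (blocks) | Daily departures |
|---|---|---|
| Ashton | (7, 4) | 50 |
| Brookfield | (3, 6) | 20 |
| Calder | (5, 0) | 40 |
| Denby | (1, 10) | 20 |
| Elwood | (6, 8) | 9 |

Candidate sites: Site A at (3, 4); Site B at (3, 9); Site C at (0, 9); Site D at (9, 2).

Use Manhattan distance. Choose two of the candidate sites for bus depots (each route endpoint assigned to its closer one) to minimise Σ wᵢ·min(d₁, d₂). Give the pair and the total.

{Site A, Site B}, total 576

Evaluate every pair (each demand assigned to the nearer of the two):
  {Site A, Site B}: total = 576
  {Site A, Site C}: total = 583
  {Site B, Site D}: total = 596
  {Site C, Site D}: total = 663
  {Site A, Site D}: total = 703
  {Site B, Site C}: total = 1026
Best pair: {Site A, Site B} with total 576.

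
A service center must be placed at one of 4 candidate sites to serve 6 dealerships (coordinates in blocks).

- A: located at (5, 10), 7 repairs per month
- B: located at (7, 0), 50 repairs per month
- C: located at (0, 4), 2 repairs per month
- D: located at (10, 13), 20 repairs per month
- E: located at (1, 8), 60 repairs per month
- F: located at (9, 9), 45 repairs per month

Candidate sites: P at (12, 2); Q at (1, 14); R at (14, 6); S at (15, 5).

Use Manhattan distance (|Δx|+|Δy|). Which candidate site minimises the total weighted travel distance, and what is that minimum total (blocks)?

P, total 2213 blocks

Total weighted distance at each candidate:
  P (12, 2): total = 2213
  Q (1, 14): total = 2223
  R (14, 6): total = 2253
  S (15, 5): total = 2517
Minimum is at P with total 2213 blocks.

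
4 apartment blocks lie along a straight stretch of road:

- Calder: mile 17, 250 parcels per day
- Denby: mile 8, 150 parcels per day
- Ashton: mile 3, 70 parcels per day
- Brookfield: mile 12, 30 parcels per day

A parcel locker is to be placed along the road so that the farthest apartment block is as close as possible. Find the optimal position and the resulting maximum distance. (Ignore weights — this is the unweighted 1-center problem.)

location 10, max distance 7

The 1-center on a line is the midpoint of the two extreme points: leftmost at 3, rightmost at 17.
Optimal location = (3 + 17)/2 = 10; maximum distance = (17 − 3)/2 = 7.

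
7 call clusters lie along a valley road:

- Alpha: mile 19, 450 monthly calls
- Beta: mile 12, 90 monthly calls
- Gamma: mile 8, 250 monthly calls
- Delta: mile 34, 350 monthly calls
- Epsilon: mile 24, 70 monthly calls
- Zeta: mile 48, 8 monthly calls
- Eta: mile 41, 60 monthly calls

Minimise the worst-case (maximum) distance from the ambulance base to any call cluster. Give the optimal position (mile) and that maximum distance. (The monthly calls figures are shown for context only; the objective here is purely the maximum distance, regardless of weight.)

location 28, max distance 20

The 1-center on a line is the midpoint of the two extreme points: leftmost at 8, rightmost at 48.
Optimal location = (8 + 48)/2 = 28; maximum distance = (48 − 8)/2 = 20.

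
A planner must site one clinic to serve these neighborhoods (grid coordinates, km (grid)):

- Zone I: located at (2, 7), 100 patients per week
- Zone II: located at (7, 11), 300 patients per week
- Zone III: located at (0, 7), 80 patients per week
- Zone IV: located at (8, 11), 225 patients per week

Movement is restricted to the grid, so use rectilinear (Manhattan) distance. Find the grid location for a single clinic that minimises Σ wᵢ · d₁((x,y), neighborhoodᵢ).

(7, 11)

Manhattan distance separates: Σwᵢ(|x−xᵢ|+|y−yᵢ|) = Σwᵢ|x−xᵢ| + Σwᵢ|y−yᵢ|, so x and y are optimised independently as 1-D weighted medians.
Total weight W = 705; half = 352.5.
x-coordinate, sorted with cumulative weight:
  x=0 (Zone III, w=80) cum 80
  x=2 (Zone I, w=100) cum 180
  x=7 (Zone II, w=300) cum 480  ← median
  x=8 (Zone IV, w=225) cum 705
⇒ x* = 7
y-coordinate, sorted with cumulative weight:
  y=7 (Zone I, w=100) cum 100
  y=7 (Zone III, w=80) cum 180
  y=11 (Zone II, w=300) cum 480  ← median
  y=11 (Zone IV, w=225) cum 705
⇒ y* = 11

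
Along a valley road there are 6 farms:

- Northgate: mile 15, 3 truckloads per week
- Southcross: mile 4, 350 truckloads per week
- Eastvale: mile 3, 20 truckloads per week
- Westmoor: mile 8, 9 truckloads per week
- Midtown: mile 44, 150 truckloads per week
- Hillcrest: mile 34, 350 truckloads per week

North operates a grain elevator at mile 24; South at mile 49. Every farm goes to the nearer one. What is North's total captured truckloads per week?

732

The indifferent point is the midpoint (24+49)/2 = 36.5; farms left of it (closer to North at 24) go to North, those right go to South.
  Eastvale at 3 (w=20) → North
  Southcross at 4 (w=350) → North
  Westmoor at 8 (w=9) → North
  Northgate at 15 (w=3) → North
  Hillcrest at 34 (w=350) → North
  Midtown at 44 (w=150) → South
North captures 732; South captures 150.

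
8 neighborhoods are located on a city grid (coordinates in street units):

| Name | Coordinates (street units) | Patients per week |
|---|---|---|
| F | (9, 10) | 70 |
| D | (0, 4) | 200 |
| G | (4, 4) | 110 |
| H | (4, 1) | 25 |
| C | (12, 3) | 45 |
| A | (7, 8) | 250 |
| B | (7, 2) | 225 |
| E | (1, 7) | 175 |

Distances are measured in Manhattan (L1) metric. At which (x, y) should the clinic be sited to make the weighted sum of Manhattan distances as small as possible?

(7, 4)

Manhattan distance separates: Σwᵢ(|x−xᵢ|+|y−yᵢ|) = Σwᵢ|x−xᵢ| + Σwᵢ|y−yᵢ|, so x and y are optimised independently as 1-D weighted medians.
Total weight W = 1100; half = 550.
x-coordinate, sorted with cumulative weight:
  x=0 (D, w=200) cum 200
  x=1 (E, w=175) cum 375
  x=4 (G, w=110) cum 485
  x=4 (H, w=25) cum 510
  x=7 (A, w=250) cum 760  ← median
  x=7 (B, w=225) cum 985
  x=9 (F, w=70) cum 1055
  x=12 (C, w=45) cum 1100
⇒ x* = 7
y-coordinate, sorted with cumulative weight:
  y=1 (H, w=25) cum 25
  y=2 (B, w=225) cum 250
  y=3 (C, w=45) cum 295
  y=4 (D, w=200) cum 495
  y=4 (G, w=110) cum 605  ← median
  y=7 (E, w=175) cum 780
  y=8 (A, w=250) cum 1030
  y=10 (F, w=70) cum 1100
⇒ y* = 4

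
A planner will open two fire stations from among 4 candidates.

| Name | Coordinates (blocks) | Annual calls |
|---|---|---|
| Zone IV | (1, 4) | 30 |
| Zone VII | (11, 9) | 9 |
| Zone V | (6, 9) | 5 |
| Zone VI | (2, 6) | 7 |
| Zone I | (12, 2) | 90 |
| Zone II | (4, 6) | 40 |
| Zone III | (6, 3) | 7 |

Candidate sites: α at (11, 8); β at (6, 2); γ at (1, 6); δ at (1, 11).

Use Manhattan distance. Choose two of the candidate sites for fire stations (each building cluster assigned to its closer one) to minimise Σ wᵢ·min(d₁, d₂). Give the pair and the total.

{β, γ}, total 877

Evaluate every pair (each demand assigned to the nearer of the two):
  {β, γ}: total = 877
  {α, γ}: total = 912
  {α, β}: total = 1092
  {β, δ}: total = 1182
  {α, δ}: total = 1311
  {γ, δ}: total = 1736
Best pair: {β, γ} with total 877.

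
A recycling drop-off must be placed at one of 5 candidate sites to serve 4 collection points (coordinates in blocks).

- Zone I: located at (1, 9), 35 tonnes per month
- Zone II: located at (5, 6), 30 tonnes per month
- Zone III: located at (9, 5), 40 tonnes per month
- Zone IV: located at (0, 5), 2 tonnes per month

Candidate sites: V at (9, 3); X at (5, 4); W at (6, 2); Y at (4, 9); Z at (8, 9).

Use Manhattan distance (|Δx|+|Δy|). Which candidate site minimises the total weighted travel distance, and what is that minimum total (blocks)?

Total weighted distance at each candidate:
  V (9, 3): total = 802
  X (5, 4): total = 587
  W (6, 2): total = 828
  Y (4, 9): total = 601
  Z (8, 9): total = 649
Minimum is at X with total 587 blocks.

X, total 587 blocks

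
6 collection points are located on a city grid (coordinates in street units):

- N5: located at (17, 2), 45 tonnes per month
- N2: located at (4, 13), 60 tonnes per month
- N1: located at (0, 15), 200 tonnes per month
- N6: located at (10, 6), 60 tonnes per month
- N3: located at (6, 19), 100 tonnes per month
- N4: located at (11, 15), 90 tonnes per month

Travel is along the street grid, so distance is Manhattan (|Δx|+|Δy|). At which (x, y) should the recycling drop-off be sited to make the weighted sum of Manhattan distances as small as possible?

Manhattan distance separates: Σwᵢ(|x−xᵢ|+|y−yᵢ|) = Σwᵢ|x−xᵢ| + Σwᵢ|y−yᵢ|, so x and y are optimised independently as 1-D weighted medians.
Total weight W = 555; half = 277.5.
x-coordinate, sorted with cumulative weight:
  x=0 (N1, w=200) cum 200
  x=4 (N2, w=60) cum 260
  x=6 (N3, w=100) cum 360  ← median
  x=10 (N6, w=60) cum 420
  x=11 (N4, w=90) cum 510
  x=17 (N5, w=45) cum 555
⇒ x* = 6
y-coordinate, sorted with cumulative weight:
  y=2 (N5, w=45) cum 45
  y=6 (N6, w=60) cum 105
  y=13 (N2, w=60) cum 165
  y=15 (N1, w=200) cum 365  ← median
  y=15 (N4, w=90) cum 455
  y=19 (N3, w=100) cum 555
⇒ y* = 15

(6, 15)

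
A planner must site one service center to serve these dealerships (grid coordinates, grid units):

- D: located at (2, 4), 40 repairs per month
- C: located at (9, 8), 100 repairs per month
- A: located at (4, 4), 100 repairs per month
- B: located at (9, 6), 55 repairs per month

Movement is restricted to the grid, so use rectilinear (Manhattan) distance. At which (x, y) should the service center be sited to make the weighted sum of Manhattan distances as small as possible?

(9, 6)

Manhattan distance separates: Σwᵢ(|x−xᵢ|+|y−yᵢ|) = Σwᵢ|x−xᵢ| + Σwᵢ|y−yᵢ|, so x and y are optimised independently as 1-D weighted medians.
Total weight W = 295; half = 147.5.
x-coordinate, sorted with cumulative weight:
  x=2 (D, w=40) cum 40
  x=4 (A, w=100) cum 140
  x=9 (C, w=100) cum 240  ← median
  x=9 (B, w=55) cum 295
⇒ x* = 9
y-coordinate, sorted with cumulative weight:
  y=4 (D, w=40) cum 40
  y=4 (A, w=100) cum 140
  y=6 (B, w=55) cum 195  ← median
  y=8 (C, w=100) cum 295
⇒ y* = 6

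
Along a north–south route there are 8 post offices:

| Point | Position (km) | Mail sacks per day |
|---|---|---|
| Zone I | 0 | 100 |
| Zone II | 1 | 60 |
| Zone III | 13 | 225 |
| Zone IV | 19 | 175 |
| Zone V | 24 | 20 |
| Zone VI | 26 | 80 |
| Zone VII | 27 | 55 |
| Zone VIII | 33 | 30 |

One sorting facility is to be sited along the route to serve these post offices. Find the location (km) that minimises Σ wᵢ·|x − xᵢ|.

x = 13

For a sum of weighted absolute distances on a line, the optimum is the weighted median (not the mean). Total weight W = 745; half-weight = 372.5.
Sort by position and accumulate weight:
  km 0 (Zone I, w=100) → cum 100
  km 1 (Zone II, w=60) → cum 160
  km 13 (Zone III, w=225) → cum 385  ≥ 372.5 → median here
  km 19 (Zone IV, w=175) → cum 560
  km 24 (Zone V, w=20) → cum 580
  km 26 (Zone VI, w=80) → cum 660
  km 27 (Zone VII, w=55) → cum 715
  km 33 (Zone VIII, w=30) → cum 745
Optimal location: km 13.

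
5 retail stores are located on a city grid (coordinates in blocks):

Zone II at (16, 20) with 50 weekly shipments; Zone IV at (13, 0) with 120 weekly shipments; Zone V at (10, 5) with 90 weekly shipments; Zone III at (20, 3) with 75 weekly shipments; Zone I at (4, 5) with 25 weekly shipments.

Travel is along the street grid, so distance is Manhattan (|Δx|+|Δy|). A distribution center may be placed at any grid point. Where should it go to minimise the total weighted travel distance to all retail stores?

(13, 3)

Manhattan distance separates: Σwᵢ(|x−xᵢ|+|y−yᵢ|) = Σwᵢ|x−xᵢ| + Σwᵢ|y−yᵢ|, so x and y are optimised independently as 1-D weighted medians.
Total weight W = 360; half = 180.
x-coordinate, sorted with cumulative weight:
  x=4 (Zone I, w=25) cum 25
  x=10 (Zone V, w=90) cum 115
  x=13 (Zone IV, w=120) cum 235  ← median
  x=16 (Zone II, w=50) cum 285
  x=20 (Zone III, w=75) cum 360
⇒ x* = 13
y-coordinate, sorted with cumulative weight:
  y=0 (Zone IV, w=120) cum 120
  y=3 (Zone III, w=75) cum 195  ← median
  y=5 (Zone V, w=90) cum 285
  y=5 (Zone I, w=25) cum 310
  y=20 (Zone II, w=50) cum 360
⇒ y* = 3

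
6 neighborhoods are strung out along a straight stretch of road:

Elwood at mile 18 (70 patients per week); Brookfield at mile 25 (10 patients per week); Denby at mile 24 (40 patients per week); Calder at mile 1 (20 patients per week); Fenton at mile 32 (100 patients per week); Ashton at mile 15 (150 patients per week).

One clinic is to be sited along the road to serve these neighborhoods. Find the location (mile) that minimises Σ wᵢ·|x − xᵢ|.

x = 18

For a sum of weighted absolute distances on a line, the optimum is the weighted median (not the mean). Total weight W = 390; half-weight = 195.
Sort by position and accumulate weight:
  mile 1 (Calder, w=20) → cum 20
  mile 15 (Ashton, w=150) → cum 170
  mile 18 (Elwood, w=70) → cum 240  ≥ 195 → median here
  mile 24 (Denby, w=40) → cum 280
  mile 25 (Brookfield, w=10) → cum 290
  mile 32 (Fenton, w=100) → cum 390
Optimal location: mile 18.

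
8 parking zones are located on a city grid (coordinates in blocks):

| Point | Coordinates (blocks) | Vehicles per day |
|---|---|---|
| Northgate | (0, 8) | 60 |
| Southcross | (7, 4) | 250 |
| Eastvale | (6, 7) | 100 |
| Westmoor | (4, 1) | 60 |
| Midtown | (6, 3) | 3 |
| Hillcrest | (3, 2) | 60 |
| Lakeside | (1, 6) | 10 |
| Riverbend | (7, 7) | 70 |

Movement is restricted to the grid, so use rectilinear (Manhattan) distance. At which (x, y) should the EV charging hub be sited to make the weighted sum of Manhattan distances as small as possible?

(7, 4)

Manhattan distance separates: Σwᵢ(|x−xᵢ|+|y−yᵢ|) = Σwᵢ|x−xᵢ| + Σwᵢ|y−yᵢ|, so x and y are optimised independently as 1-D weighted medians.
Total weight W = 613; half = 306.5.
x-coordinate, sorted with cumulative weight:
  x=0 (Northgate, w=60) cum 60
  x=1 (Lakeside, w=10) cum 70
  x=3 (Hillcrest, w=60) cum 130
  x=4 (Westmoor, w=60) cum 190
  x=6 (Eastvale, w=100) cum 290
  x=6 (Midtown, w=3) cum 293
  x=7 (Southcross, w=250) cum 543  ← median
  x=7 (Riverbend, w=70) cum 613
⇒ x* = 7
y-coordinate, sorted with cumulative weight:
  y=1 (Westmoor, w=60) cum 60
  y=2 (Hillcrest, w=60) cum 120
  y=3 (Midtown, w=3) cum 123
  y=4 (Southcross, w=250) cum 373  ← median
  y=6 (Lakeside, w=10) cum 383
  y=7 (Eastvale, w=100) cum 483
  y=7 (Riverbend, w=70) cum 553
  y=8 (Northgate, w=60) cum 613
⇒ y* = 4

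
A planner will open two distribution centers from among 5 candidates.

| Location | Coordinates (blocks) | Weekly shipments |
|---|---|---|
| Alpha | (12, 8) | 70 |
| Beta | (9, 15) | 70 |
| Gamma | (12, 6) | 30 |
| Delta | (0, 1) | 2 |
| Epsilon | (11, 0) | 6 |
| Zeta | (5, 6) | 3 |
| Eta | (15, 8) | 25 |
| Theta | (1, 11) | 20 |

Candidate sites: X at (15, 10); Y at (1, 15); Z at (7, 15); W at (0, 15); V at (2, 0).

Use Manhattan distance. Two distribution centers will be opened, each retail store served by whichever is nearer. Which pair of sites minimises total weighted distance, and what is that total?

{X, Z}, total 1109

Evaluate every pair (each demand assigned to the nearer of the two):
  {X, Z}: total = 1109
  {X, Y}: total = 1403
  {X, W}: total = 1494
  {X, V}: total = 1707
  {Y, Z}: total = 2032
  {Z, W}: total = 2050
  {Z, V}: total = 2062
  {Y, V}: total = 2992
  {W, V}: total = 3082
  {Y, W}: total = 3242
Best pair: {X, Z} with total 1109.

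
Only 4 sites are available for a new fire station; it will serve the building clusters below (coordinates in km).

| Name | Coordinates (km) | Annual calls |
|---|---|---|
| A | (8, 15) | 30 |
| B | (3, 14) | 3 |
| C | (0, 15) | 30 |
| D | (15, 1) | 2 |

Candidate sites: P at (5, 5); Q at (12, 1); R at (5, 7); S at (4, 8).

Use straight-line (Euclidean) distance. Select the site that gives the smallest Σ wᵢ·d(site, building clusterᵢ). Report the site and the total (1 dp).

S, total 528.1 km

Total weighted distance at each candidate:
  P (5, 5): total = 697.8
  Q (12, 1): total = 1043.4
  R (5, 7): total = 584.5
  S (4, 8): total = 528.1
Minimum is at S with total 528.1 km.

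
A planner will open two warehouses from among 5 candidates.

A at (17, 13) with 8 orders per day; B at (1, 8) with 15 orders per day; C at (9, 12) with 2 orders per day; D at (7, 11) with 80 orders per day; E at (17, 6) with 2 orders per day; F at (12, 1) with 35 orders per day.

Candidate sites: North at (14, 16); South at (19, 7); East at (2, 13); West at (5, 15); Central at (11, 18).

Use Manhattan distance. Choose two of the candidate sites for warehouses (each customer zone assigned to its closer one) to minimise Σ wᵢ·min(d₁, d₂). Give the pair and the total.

{South, West}, total 1184

Evaluate every pair (each demand assigned to the nearer of the two):
  {South, West}: total = 1184
  {South, East}: total = 1191
  {North, West}: total = 1328
  {North, East}: total = 1335
  {West, Central}: total = 1413
  {East, Central}: total = 1420
  {East, West}: total = 1473
  {South, Central}: total = 1706
  {North, South}: total = 1772
  {North, Central}: total = 1865
Best pair: {South, West} with total 1184.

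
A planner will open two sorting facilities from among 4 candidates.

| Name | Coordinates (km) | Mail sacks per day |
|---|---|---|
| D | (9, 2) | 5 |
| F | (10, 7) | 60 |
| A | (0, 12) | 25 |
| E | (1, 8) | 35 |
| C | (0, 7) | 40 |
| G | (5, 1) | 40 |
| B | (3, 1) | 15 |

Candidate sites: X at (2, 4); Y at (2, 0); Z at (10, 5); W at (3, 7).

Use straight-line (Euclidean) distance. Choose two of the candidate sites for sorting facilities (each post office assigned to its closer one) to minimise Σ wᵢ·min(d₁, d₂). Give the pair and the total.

{Z, W}, total 822.8

Evaluate every pair (each demand assigned to the nearer of the two):
  {Z, W}: total = 822.8
  {X, Z}: total = 847.6
  {Y, W}: total = 948.1
  {X, W}: total = 1017.6
  {Y, Z}: total = 1161.0
  {X, Y}: total = 1191.4
Best pair: {Z, W} with total 822.8.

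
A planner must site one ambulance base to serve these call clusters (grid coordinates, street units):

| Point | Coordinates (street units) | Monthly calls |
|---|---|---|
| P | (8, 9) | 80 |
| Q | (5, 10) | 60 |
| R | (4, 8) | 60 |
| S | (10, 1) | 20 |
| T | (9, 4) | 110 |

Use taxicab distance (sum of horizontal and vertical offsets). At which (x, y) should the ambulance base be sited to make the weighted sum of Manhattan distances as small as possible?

Manhattan distance separates: Σwᵢ(|x−xᵢ|+|y−yᵢ|) = Σwᵢ|x−xᵢ| + Σwᵢ|y−yᵢ|, so x and y are optimised independently as 1-D weighted medians.
Total weight W = 330; half = 165.
x-coordinate, sorted with cumulative weight:
  x=4 (R, w=60) cum 60
  x=5 (Q, w=60) cum 120
  x=8 (P, w=80) cum 200  ← median
  x=9 (T, w=110) cum 310
  x=10 (S, w=20) cum 330
⇒ x* = 8
y-coordinate, sorted with cumulative weight:
  y=1 (S, w=20) cum 20
  y=4 (T, w=110) cum 130
  y=8 (R, w=60) cum 190  ← median
  y=9 (P, w=80) cum 270
  y=10 (Q, w=60) cum 330
⇒ y* = 8

(8, 8)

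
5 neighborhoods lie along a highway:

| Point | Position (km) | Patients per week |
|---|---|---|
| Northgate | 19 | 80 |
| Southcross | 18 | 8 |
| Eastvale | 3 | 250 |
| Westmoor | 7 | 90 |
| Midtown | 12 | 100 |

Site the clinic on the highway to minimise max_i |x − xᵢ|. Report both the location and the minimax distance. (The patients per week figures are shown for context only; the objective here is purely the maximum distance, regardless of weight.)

The 1-center on a line is the midpoint of the two extreme points: leftmost at 3, rightmost at 19.
Optimal location = (3 + 19)/2 = 11; maximum distance = (19 − 3)/2 = 8.

location 11, max distance 8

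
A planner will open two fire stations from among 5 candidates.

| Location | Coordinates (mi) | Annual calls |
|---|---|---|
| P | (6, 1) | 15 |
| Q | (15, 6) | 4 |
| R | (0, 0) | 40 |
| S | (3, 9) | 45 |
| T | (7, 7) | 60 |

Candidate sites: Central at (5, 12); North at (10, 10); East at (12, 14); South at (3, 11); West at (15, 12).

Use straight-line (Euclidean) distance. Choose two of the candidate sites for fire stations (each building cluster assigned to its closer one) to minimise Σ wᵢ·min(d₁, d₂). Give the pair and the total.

Evaluate every pair (each demand assigned to the nearer of the two):
  {North, South}: total = 974.0
  {South, West}: total = 1066.1
  {Central, South}: total = 1072.4
  {East, South}: total = 1076.3
  {Central, North}: total = 1110.2
  {Central, West}: total = 1195.0
  {Central, East}: total = 1205.2
  {North, West}: total = 1310.2
  {North, East}: total = 1311.8
  {East, West}: total = 1954.2
Best pair: {North, South} with total 974.0.

{North, South}, total 974.0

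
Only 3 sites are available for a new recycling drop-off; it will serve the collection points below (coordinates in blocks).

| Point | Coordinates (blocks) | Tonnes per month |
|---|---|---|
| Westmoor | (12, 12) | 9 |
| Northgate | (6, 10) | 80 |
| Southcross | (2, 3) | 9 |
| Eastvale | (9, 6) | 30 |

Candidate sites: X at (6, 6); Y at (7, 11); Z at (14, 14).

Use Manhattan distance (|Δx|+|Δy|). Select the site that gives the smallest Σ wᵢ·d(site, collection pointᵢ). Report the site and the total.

Total weighted distance at each candidate:
  X (6, 6): total = 581
  Y (7, 11): total = 541
  Z (14, 14): total = 1593
Minimum is at Y with total 541 blocks.

Y, total 541 blocks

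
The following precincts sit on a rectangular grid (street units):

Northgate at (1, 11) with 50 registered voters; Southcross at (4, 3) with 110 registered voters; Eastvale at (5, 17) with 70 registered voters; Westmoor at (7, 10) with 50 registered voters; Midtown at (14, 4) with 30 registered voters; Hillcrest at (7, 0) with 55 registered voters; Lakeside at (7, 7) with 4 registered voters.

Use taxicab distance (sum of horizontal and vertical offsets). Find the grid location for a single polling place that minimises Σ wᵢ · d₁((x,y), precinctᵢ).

Manhattan distance separates: Σwᵢ(|x−xᵢ|+|y−yᵢ|) = Σwᵢ|x−xᵢ| + Σwᵢ|y−yᵢ|, so x and y are optimised independently as 1-D weighted medians.
Total weight W = 369; half = 184.5.
x-coordinate, sorted with cumulative weight:
  x=1 (Northgate, w=50) cum 50
  x=4 (Southcross, w=110) cum 160
  x=5 (Eastvale, w=70) cum 230  ← median
  x=7 (Westmoor, w=50) cum 280
  x=7 (Hillcrest, w=55) cum 335
  x=7 (Lakeside, w=4) cum 339
  x=14 (Midtown, w=30) cum 369
⇒ x* = 5
y-coordinate, sorted with cumulative weight:
  y=0 (Hillcrest, w=55) cum 55
  y=3 (Southcross, w=110) cum 165
  y=4 (Midtown, w=30) cum 195  ← median
  y=7 (Lakeside, w=4) cum 199
  y=10 (Westmoor, w=50) cum 249
  y=11 (Northgate, w=50) cum 299
  y=17 (Eastvale, w=70) cum 369
⇒ y* = 4

(5, 4)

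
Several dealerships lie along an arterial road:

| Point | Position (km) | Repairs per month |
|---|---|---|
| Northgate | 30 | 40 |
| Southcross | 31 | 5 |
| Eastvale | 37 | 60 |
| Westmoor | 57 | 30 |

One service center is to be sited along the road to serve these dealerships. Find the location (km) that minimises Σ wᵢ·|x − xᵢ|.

x = 37

For a sum of weighted absolute distances on a line, the optimum is the weighted median (not the mean). Total weight W = 135; half-weight = 67.5.
Sort by position and accumulate weight:
  km 30 (Northgate, w=40) → cum 40
  km 31 (Southcross, w=5) → cum 45
  km 37 (Eastvale, w=60) → cum 105  ≥ 67.5 → median here
  km 57 (Westmoor, w=30) → cum 135
Optimal location: km 37.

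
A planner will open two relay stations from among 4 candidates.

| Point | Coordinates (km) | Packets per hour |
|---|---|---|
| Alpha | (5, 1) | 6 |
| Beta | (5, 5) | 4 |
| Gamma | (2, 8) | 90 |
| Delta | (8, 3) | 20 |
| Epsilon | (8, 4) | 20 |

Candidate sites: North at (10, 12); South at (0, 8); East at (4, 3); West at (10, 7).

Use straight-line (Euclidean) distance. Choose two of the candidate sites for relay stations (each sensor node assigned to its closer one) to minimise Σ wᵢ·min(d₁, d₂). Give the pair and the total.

Evaluate every pair (each demand assigned to the nearer of the two):
  {South, East}: total = 364.8
  {South, West}: total = 410.0
  {North, South}: total = 604.3
  {East, West}: total = 659.1
  {North, East}: total = 669.5
  {North, West}: total = 955.6
Best pair: {South, East} with total 364.8.

{South, East}, total 364.8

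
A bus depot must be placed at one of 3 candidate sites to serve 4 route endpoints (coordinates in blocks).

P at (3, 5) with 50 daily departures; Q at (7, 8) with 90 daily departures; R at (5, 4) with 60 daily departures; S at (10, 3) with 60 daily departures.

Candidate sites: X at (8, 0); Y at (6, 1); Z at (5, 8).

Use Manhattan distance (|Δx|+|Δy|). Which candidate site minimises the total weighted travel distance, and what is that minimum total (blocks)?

Z, total 1270 blocks

Total weighted distance at each candidate:
  X (8, 0): total = 2030
  Y (6, 1): total = 1670
  Z (5, 8): total = 1270
Minimum is at Z with total 1270 blocks.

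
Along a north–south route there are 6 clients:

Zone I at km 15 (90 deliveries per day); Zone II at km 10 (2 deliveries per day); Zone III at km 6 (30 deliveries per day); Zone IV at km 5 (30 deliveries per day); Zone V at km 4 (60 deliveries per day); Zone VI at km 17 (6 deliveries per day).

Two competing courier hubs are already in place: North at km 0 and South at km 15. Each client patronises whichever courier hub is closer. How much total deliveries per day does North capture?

The indifferent point is the midpoint (0+15)/2 = 7.5; clients left of it (closer to North at 0) go to North, those right go to South.
  Zone V at 4 (w=60) → North
  Zone IV at 5 (w=30) → North
  Zone III at 6 (w=30) → North
  Zone II at 10 (w=2) → South
  Zone I at 15 (w=90) → South
  Zone VI at 17 (w=6) → South
North captures 120; South captures 98.

120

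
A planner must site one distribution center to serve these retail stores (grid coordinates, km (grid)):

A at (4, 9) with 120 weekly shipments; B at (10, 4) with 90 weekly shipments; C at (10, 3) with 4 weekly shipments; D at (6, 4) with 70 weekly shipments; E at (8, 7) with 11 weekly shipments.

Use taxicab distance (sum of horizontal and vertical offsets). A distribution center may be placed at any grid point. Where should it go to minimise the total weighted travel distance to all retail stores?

Manhattan distance separates: Σwᵢ(|x−xᵢ|+|y−yᵢ|) = Σwᵢ|x−xᵢ| + Σwᵢ|y−yᵢ|, so x and y are optimised independently as 1-D weighted medians.
Total weight W = 295; half = 147.5.
x-coordinate, sorted with cumulative weight:
  x=4 (A, w=120) cum 120
  x=6 (D, w=70) cum 190  ← median
  x=8 (E, w=11) cum 201
  x=10 (B, w=90) cum 291
  x=10 (C, w=4) cum 295
⇒ x* = 6
y-coordinate, sorted with cumulative weight:
  y=3 (C, w=4) cum 4
  y=4 (B, w=90) cum 94
  y=4 (D, w=70) cum 164  ← median
  y=7 (E, w=11) cum 175
  y=9 (A, w=120) cum 295
⇒ y* = 4

(6, 4)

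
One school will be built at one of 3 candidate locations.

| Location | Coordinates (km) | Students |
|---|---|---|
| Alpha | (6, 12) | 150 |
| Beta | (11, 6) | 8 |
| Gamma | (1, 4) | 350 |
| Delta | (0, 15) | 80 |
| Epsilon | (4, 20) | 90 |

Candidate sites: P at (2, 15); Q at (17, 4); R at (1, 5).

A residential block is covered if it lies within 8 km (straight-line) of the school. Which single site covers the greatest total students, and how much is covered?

R, covering 350

Coverage radius r = 8 km; a point is covered iff (Δx)²+(Δy)² ≤ 8² = 64.
  P (2, 15): covers {Alpha, Delta, Epsilon} → 320
  Q (17, 4): covers {Beta} → 8
  R (1, 5): covers {Gamma} → 350
Maximum coverage at R: 350 students.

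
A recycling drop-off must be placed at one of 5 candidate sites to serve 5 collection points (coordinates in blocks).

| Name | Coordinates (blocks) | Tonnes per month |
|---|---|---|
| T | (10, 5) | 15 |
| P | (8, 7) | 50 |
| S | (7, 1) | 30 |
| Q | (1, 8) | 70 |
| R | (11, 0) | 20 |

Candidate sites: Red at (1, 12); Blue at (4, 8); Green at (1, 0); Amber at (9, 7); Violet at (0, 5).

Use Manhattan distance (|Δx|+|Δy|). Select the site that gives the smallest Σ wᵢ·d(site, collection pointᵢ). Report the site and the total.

Total weighted distance at each candidate:
  Red (1, 12): total = 2070
  Blue (4, 8): total = 1195
  Green (1, 0): total = 1880
  Amber (9, 7): total = 1145
  Violet (0, 5): total = 1580
Minimum is at Amber with total 1145 blocks.

Amber, total 1145 blocks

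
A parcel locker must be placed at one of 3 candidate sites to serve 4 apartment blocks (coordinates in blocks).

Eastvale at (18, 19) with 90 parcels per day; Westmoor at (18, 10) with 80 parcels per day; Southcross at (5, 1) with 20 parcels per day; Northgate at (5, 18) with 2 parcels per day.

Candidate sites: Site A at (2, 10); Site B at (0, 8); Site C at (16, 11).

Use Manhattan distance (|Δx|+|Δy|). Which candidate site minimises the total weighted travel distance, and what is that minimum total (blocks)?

Total weighted distance at each candidate:
  Site A (2, 10): total = 3792
  Site B (0, 8): total = 4480
  Site C (16, 11): total = 1596
Minimum is at Site C with total 1596 blocks.

Site C, total 1596 blocks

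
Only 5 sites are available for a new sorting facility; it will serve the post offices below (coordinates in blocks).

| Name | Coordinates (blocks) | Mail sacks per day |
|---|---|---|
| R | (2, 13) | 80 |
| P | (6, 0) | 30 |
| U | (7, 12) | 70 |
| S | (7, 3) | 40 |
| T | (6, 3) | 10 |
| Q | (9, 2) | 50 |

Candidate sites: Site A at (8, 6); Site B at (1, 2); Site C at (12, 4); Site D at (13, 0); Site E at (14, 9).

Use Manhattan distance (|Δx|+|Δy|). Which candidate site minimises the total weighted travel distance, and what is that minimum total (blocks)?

Total weighted distance at each candidate:
  Site A (8, 6): total = 2230
  Site B (1, 2): total = 3030
  Site C (12, 4): total = 3290
  Site D (13, 0): total = 4150
  Site E (14, 9): total = 3750
Minimum is at Site A with total 2230 blocks.

Site A, total 2230 blocks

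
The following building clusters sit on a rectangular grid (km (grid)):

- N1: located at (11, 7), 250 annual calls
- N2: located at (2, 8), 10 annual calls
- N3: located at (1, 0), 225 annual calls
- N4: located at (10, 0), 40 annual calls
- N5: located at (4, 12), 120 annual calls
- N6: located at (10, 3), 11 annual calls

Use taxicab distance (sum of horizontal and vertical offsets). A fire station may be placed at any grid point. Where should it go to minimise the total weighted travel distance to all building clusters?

Manhattan distance separates: Σwᵢ(|x−xᵢ|+|y−yᵢ|) = Σwᵢ|x−xᵢ| + Σwᵢ|y−yᵢ|, so x and y are optimised independently as 1-D weighted medians.
Total weight W = 656; half = 328.
x-coordinate, sorted with cumulative weight:
  x=1 (N3, w=225) cum 225
  x=2 (N2, w=10) cum 235
  x=4 (N5, w=120) cum 355  ← median
  x=10 (N4, w=40) cum 395
  x=10 (N6, w=11) cum 406
  x=11 (N1, w=250) cum 656
⇒ x* = 4
y-coordinate, sorted with cumulative weight:
  y=0 (N3, w=225) cum 225
  y=0 (N4, w=40) cum 265
  y=3 (N6, w=11) cum 276
  y=7 (N1, w=250) cum 526  ← median
  y=8 (N2, w=10) cum 536
  y=12 (N5, w=120) cum 656
⇒ y* = 7

(4, 7)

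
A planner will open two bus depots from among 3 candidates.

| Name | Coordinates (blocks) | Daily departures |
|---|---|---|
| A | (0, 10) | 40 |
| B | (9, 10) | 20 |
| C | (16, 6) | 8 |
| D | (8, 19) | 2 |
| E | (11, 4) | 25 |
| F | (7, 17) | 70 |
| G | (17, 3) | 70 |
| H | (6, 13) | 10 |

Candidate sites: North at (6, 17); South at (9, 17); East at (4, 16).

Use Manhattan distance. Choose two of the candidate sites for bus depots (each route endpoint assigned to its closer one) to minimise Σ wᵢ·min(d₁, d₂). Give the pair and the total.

Evaluate every pair (each demand assigned to the nearer of the two):
  {South, East}: total = 2795
  {North, South}: total = 2835
  {North, East}: total = 3086
Best pair: {South, East} with total 2795.

{South, East}, total 2795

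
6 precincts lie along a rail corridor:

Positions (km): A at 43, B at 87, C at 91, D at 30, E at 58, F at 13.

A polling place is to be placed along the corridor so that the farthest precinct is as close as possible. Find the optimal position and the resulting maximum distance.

location 52, max distance 39

The 1-center on a line is the midpoint of the two extreme points: leftmost at 13, rightmost at 91.
Optimal location = (13 + 91)/2 = 52; maximum distance = (91 − 13)/2 = 39.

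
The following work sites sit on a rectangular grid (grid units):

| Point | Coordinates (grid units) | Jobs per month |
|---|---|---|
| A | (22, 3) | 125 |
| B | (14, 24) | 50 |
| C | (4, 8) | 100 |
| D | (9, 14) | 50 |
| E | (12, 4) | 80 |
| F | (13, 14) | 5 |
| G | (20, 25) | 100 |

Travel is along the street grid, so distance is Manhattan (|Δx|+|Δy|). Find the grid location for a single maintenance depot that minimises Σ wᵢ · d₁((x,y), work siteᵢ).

Manhattan distance separates: Σwᵢ(|x−xᵢ|+|y−yᵢ|) = Σwᵢ|x−xᵢ| + Σwᵢ|y−yᵢ|, so x and y are optimised independently as 1-D weighted medians.
Total weight W = 510; half = 255.
x-coordinate, sorted with cumulative weight:
  x=4 (C, w=100) cum 100
  x=9 (D, w=50) cum 150
  x=12 (E, w=80) cum 230
  x=13 (F, w=5) cum 235
  x=14 (B, w=50) cum 285  ← median
  x=20 (G, w=100) cum 385
  x=22 (A, w=125) cum 510
⇒ x* = 14
y-coordinate, sorted with cumulative weight:
  y=3 (A, w=125) cum 125
  y=4 (E, w=80) cum 205
  y=8 (C, w=100) cum 305  ← median
  y=14 (D, w=50) cum 355
  y=14 (F, w=5) cum 360
  y=24 (B, w=50) cum 410
  y=25 (G, w=100) cum 510
⇒ y* = 8

(14, 8)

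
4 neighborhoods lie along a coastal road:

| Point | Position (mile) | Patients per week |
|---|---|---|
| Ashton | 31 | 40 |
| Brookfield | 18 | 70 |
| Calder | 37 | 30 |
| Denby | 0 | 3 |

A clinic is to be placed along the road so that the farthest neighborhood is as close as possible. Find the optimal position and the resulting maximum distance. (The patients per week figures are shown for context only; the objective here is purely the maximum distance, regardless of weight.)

location 18.5, max distance 18.5

The 1-center on a line is the midpoint of the two extreme points: leftmost at 0, rightmost at 37.
Optimal location = (0 + 37)/2 = 18.5; maximum distance = (37 − 0)/2 = 18.5.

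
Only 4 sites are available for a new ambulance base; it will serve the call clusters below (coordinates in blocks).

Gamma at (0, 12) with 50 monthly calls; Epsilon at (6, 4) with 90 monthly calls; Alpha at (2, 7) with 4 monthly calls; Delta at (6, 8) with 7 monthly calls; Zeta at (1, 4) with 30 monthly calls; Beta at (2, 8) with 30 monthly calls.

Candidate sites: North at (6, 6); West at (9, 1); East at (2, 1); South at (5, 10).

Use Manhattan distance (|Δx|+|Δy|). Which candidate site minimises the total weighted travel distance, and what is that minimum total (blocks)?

Total weighted distance at each candidate:
  North (6, 6): total = 1204
  West (9, 1): total = 2412
  East (2, 1): total = 1711
  South (5, 10): total = 1475
Minimum is at North with total 1204 blocks.

North, total 1204 blocks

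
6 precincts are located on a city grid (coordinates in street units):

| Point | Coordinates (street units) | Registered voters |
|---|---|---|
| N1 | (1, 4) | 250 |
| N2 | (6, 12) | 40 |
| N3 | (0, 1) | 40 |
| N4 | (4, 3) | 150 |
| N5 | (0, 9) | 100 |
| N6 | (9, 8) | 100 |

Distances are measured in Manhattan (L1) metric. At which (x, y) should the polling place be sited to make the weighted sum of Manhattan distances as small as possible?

(1, 4)

Manhattan distance separates: Σwᵢ(|x−xᵢ|+|y−yᵢ|) = Σwᵢ|x−xᵢ| + Σwᵢ|y−yᵢ|, so x and y are optimised independently as 1-D weighted medians.
Total weight W = 680; half = 340.
x-coordinate, sorted with cumulative weight:
  x=0 (N3, w=40) cum 40
  x=0 (N5, w=100) cum 140
  x=1 (N1, w=250) cum 390  ← median
  x=4 (N4, w=150) cum 540
  x=6 (N2, w=40) cum 580
  x=9 (N6, w=100) cum 680
⇒ x* = 1
y-coordinate, sorted with cumulative weight:
  y=1 (N3, w=40) cum 40
  y=3 (N4, w=150) cum 190
  y=4 (N1, w=250) cum 440  ← median
  y=8 (N6, w=100) cum 540
  y=9 (N5, w=100) cum 640
  y=12 (N2, w=40) cum 680
⇒ y* = 4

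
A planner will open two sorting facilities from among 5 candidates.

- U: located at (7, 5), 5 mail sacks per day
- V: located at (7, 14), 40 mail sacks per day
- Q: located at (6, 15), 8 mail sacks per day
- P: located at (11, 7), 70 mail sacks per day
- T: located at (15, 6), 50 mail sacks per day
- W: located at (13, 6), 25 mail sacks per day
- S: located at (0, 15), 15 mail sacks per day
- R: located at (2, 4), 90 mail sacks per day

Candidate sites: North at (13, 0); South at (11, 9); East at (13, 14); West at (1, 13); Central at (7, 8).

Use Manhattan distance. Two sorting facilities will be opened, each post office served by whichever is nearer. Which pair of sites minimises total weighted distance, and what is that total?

{South, West}, total 1936

Evaluate every pair (each demand assigned to the nearer of the two):
  {South, West}: total = 1936
  {South, Central}: total = 1954
  {West, Central}: total = 2216
  {North, Central}: total = 2239
  {East, Central}: total = 2389
  {South, East}: total = 2429
  {North, West}: total = 2516
  {North, South}: total = 2618
  {East, West}: total = 2641
  {North, East}: total = 3099
Best pair: {South, West} with total 1936.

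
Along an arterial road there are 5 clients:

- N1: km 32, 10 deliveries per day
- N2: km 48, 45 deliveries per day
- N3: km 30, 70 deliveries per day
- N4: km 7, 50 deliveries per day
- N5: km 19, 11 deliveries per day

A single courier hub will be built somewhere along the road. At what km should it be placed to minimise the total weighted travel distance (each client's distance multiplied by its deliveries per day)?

x = 30

For a sum of weighted absolute distances on a line, the optimum is the weighted median (not the mean). Total weight W = 186; half-weight = 93.
Sort by position and accumulate weight:
  km 7 (N4, w=50) → cum 50
  km 19 (N5, w=11) → cum 61
  km 30 (N3, w=70) → cum 131  ≥ 93 → median here
  km 32 (N1, w=10) → cum 141
  km 48 (N2, w=45) → cum 186
Optimal location: km 30.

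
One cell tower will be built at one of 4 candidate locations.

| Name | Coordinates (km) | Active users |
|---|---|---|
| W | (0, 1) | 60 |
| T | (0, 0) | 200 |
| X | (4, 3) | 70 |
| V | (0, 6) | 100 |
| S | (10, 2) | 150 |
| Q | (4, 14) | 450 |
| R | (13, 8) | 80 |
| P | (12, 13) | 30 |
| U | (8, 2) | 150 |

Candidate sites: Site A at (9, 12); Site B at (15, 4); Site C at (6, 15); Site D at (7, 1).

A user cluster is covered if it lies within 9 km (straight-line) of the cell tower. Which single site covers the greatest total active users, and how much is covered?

Site D, covering 730

Coverage radius r = 9 km; a point is covered iff (Δx)²+(Δy)² ≤ 9² = 81.
  Site A (9, 12): covers {Q, R, P} → 560
  Site B (15, 4): covers {S, R, U} → 380
  Site C (6, 15): covers {Q, P} → 480
  Site D (7, 1): covers {W, T, X, V, S, U} → 730
Maximum coverage at Site D: 730 active users.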